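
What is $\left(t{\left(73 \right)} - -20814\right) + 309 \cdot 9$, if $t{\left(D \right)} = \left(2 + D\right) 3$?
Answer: $23820$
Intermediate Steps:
$t{\left(D \right)} = 6 + 3 D$
$\left(t{\left(73 \right)} - -20814\right) + 309 \cdot 9 = \left(\left(6 + 3 \cdot 73\right) - -20814\right) + 309 \cdot 9 = \left(\left(6 + 219\right) + 20814\right) + 2781 = \left(225 + 20814\right) + 2781 = 21039 + 2781 = 23820$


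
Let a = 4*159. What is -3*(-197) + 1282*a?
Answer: 815943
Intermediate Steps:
a = 636
-3*(-197) + 1282*a = -3*(-197) + 1282*636 = 591 + 815352 = 815943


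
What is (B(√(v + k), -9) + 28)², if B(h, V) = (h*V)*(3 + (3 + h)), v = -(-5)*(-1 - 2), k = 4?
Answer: -15947 - 13716*I*√11 ≈ -15947.0 - 45491.0*I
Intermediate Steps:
v = -15 (v = -(-5)*(-3) = -1*15 = -15)
B(h, V) = V*h*(6 + h) (B(h, V) = (V*h)*(6 + h) = V*h*(6 + h))
(B(√(v + k), -9) + 28)² = (-9*√(-15 + 4)*(6 + √(-15 + 4)) + 28)² = (-9*√(-11)*(6 + √(-11)) + 28)² = (-9*I*√11*(6 + I*√11) + 28)² = (28 - 9*I*√11*(6 + I*√11))²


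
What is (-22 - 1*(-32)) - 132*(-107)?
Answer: 14134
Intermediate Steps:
(-22 - 1*(-32)) - 132*(-107) = (-22 + 32) + 14124 = 10 + 14124 = 14134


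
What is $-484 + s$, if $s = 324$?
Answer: $-160$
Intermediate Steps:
$-484 + s = -484 + 324 = -160$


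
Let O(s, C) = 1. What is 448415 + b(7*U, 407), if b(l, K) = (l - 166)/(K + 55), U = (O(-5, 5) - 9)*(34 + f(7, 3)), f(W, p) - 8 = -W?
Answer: 103582802/231 ≈ 4.4841e+5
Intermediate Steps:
f(W, p) = 8 - W
U = -280 (U = (1 - 9)*(34 + (8 - 1*7)) = -8*(34 + (8 - 7)) = -8*(34 + 1) = -8*35 = -280)
b(l, K) = (-166 + l)/(55 + K)
448415 + b(7*U, 407) = 448415 + (-166 + 7*(-280))/(55 + 407) = 448415 + (-166 - 1960)/462 = 448415 + (1/462)*(-2126) = 448415 - 1063/231 = 103582802/231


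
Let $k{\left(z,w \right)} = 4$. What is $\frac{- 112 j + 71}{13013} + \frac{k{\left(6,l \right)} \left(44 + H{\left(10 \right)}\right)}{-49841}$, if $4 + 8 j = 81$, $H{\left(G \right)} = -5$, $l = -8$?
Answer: $- \frac{4747265}{58961903} \approx -0.080514$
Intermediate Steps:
$j = \frac{77}{8}$ ($j = - \frac{1}{2} + \frac{1}{8} \cdot 81 = - \frac{1}{2} + \frac{81}{8} = \frac{77}{8} \approx 9.625$)
$\frac{- 112 j + 71}{13013} + \frac{k{\left(6,l \right)} \left(44 + H{\left(10 \right)}\right)}{-49841} = \frac{\left(-112\right) \frac{77}{8} + 71}{13013} + \frac{4 \left(44 - 5\right)}{-49841} = \left(-1078 + 71\right) \frac{1}{13013} + 4 \cdot 39 \left(- \frac{1}{49841}\right) = \left(-1007\right) \frac{1}{13013} + 156 \left(- \frac{1}{49841}\right) = - \frac{1007}{13013} - \frac{156}{49841} = - \frac{4747265}{58961903}$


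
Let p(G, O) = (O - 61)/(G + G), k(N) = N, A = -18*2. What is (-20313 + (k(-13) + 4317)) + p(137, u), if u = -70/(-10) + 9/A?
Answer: -17546081/1096 ≈ -16009.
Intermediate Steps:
A = -36
u = 27/4 (u = -70/(-10) + 9/(-36) = -70*(-1/10) + 9*(-1/36) = 7 - 1/4 = 27/4 ≈ 6.7500)
p(G, O) = (-61 + O)/(2*G) (p(G, O) = (-61 + O)/((2*G)) = (-61 + O)*(1/(2*G)) = (-61 + O)/(2*G))
(-20313 + (k(-13) + 4317)) + p(137, u) = (-20313 + (-13 + 4317)) + (1/2)*(-61 + 27/4)/137 = (-20313 + 4304) + (1/2)*(1/137)*(-217/4) = -16009 - 217/1096 = -17546081/1096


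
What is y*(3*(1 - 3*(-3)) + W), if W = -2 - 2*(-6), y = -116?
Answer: -4640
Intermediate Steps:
W = 10 (W = -2 + 12 = 10)
y*(3*(1 - 3*(-3)) + W) = -116*(3*(1 - 3*(-3)) + 10) = -116*(3*(1 + 9) + 10) = -116*(3*10 + 10) = -116*(30 + 10) = -116*40 = -4640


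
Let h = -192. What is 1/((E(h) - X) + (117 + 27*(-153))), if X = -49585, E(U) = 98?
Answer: 1/45669 ≈ 2.1897e-5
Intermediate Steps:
1/((E(h) - X) + (117 + 27*(-153))) = 1/((98 - 1*(-49585)) + (117 + 27*(-153))) = 1/((98 + 49585) + (117 - 4131)) = 1/(49683 - 4014) = 1/45669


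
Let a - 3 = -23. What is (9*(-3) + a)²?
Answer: 2209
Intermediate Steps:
a = -20 (a = 3 - 23 = -20)
(9*(-3) + a)² = (9*(-3) - 20)² = (-27 - 20)² = (-47)² = 2209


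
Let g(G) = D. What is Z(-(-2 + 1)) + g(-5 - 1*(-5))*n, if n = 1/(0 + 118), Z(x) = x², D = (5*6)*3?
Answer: 104/59 ≈ 1.7627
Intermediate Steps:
D = 90 (D = 30*3 = 90)
n = 1/118 ≈ 0.0084746
g(G) = 90
Z(-(-2 + 1)) + g(-5 - 1*(-5))*n = (-(-2 + 1))² + 90*(1/118) = (-1*(-1))² + 45/59 = 1² + 45/59 = 1 + 45/59 = 104/59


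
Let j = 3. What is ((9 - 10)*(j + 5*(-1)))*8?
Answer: 16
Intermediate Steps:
((9 - 10)*(j + 5*(-1)))*8 = ((9 - 10)*(3 + 5*(-1)))*8 = -(3 - 5)*8 = -1*(-2)*8 = 2*8 = 16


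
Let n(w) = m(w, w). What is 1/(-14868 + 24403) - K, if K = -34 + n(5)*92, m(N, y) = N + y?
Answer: -8448009/9535 ≈ -886.00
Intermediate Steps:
n(w) = 2*w (n(w) = w + w = 2*w)
K = 886 (K = -34 + (2*5)*92 = -34 + 10*92 = -34 + 920 = 886)
1/(-14868 + 24403) - K = 1/(-14868 + 24403) - 1*886 = 1/9535 - 886 = -8448009/9535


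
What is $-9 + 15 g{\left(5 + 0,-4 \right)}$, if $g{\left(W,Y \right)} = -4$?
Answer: $-69$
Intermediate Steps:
$-9 + 15 g{\left(5 + 0,-4 \right)} = -9 + 15 \left(-4\right) = -9 - 60 = -69$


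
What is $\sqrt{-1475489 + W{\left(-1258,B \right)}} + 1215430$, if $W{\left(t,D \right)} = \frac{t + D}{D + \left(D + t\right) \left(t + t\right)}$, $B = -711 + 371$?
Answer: $1215430 + \frac{i \sqrt{2292118153318130}}{39414} \approx 1.2154 \cdot 10^{6} + 1214.7 i$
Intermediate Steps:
$B = -340$
$W{\left(t,D \right)} = \frac{D + t}{D + 2 t \left(D + t\right)}$ ($W{\left(t,D \right)} = \frac{D + t}{D + \left(D + t\right) 2 t} = \frac{D + t}{D + 2 t \left(D + t\right)}$)
$\sqrt{-1475489 + W{\left(-1258,B \right)}} + 1215430 = \sqrt{-1475489 + \frac{-340 - 1258}{-340 + 2 \left(-1258\right)^{2} + 2 \left(-340\right) \left(-1258\right)}} + 1215430 = \sqrt{-1475489 + \frac{1}{-340 + 2 \cdot 1582564 + 855440} \left(-1598\right)} + 1215430 = \sqrt{-1475489 + \frac{1}{-340 + 3165128 + 855440} \left(-1598\right)} + 1215430 = \sqrt{-1475489 + \frac{1}{4020228} \left(-1598\right)} + 1215430 = \sqrt{-1475489 - \frac{47}{118242}} + 1215430 = \sqrt{- \frac{174464770385}{118242}} + 1215430 = \frac{i \sqrt{2292118153318130}}{39414} + 1215430 = 1215430 + \frac{i \sqrt{2292118153318130}}{39414}$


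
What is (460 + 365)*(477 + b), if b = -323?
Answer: 127050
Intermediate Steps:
(460 + 365)*(477 + b) = (460 + 365)*(477 - 323) = 825*154 = 127050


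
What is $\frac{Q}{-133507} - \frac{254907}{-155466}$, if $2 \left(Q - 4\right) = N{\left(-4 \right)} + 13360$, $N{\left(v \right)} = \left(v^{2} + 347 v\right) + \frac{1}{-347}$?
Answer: $\frac{212694189810}{133375228591} \approx 1.5947$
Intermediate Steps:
$N{\left(v \right)} = - \frac{1}{347} + v^{2} + 347 v$ ($N{\left(v \right)} = \left(v^{2} + 347 v\right) - \frac{1}{347} = - \frac{1}{347} + v^{2} + 347 v$)
$Q = \frac{4162611}{694}$ ($Q = 4 + \frac{\left(- \frac{1}{347} + \left(-4\right)^{2} + 347 \left(-4\right)\right) + 13360}{2} = 4 + \frac{\left(- \frac{1}{347} + 16 - 1388\right) + 13360}{2} = 4 + \frac{- \frac{476085}{347} + 13360}{2} = 4 + \frac{1}{2} \cdot \frac{4159835}{347} = 4 + \frac{4159835}{694} = \frac{4162611}{694} \approx 5998.0$)
$\frac{Q}{-133507} - \frac{254907}{-155466} = \frac{4162611}{694 \left(-133507\right)} - \frac{254907}{-155466} = \frac{4162611}{694} \left(- \frac{1}{133507}\right) - - \frac{9441}{5758} = - \frac{4162611}{92653858} + \frac{9441}{5758} = \frac{212694189810}{133375228591}$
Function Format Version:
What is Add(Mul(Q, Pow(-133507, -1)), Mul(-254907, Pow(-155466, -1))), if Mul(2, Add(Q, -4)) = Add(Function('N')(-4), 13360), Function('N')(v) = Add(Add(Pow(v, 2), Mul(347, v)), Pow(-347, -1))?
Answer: Rational(212694189810, 133375228591) ≈ 1.5947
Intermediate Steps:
Function('N')(v) = Add(Rational(-1, 347), Pow(v, 2), Mul(347, v)) (Function('N')(v) = Add(Add(Pow(v, 2), Mul(347, v)), Rational(-1, 347)) = Add(Rational(-1, 347), Pow(v, 2), Mul(347, v)))
Q = Rational(4162611, 694) (Q = Add(4, Mul(Rational(1, 2), Add(Add(Rational(-1, 347), Pow(-4, 2), Mul(347, -4)), 13360))) = Add(4, Mul(Rational(1, 2), Add(Add(Rational(-1, 347), 16, -1388), 13360))) = Add(4, Mul(Rational(1, 2), Add(Rational(-476085, 347), 13360))) = Add(4, Mul(Rational(1, 2), Rational(4159835, 347))) = Add(4, Rational(4159835, 694)) = Rational(4162611, 694) ≈ 5998.0)
Add(Mul(Q, Pow(-133507, -1)), Mul(-254907, Pow(-155466, -1))) = Add(Mul(Rational(4162611, 694), Pow(-133507, -1)), Mul(-254907, Pow(-155466, -1))) = Add(Mul(Rational(4162611, 694), Rational(-1, 133507)), Mul(-254907, Rational(-1, 155466))) = Add(Rational(-4162611, 92653858), Rational(9441, 5758)) = Rational(212694189810, 133375228591)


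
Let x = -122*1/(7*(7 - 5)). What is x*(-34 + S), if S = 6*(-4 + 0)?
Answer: 3538/7 ≈ 505.43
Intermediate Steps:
x = -61/7 (x = -122/(7*2) = -122/14 = -122*1/14 = -61/7 ≈ -8.7143)
S = -24 (S = 6*(-4) = -24)
x*(-34 + S) = -61*(-34 - 24)/7 = -61/7*(-58) = 3538/7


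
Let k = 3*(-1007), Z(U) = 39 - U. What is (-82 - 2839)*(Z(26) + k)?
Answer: 8786368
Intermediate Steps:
k = -3021
(-82 - 2839)*(Z(26) + k) = (-82 - 2839)*((39 - 1*26) - 3021) = -2921*((39 - 26) - 3021) = -2921*(13 - 3021) = -2921*(-3008) = 8786368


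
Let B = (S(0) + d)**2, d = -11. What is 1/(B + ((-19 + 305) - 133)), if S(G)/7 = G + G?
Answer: 1/274 ≈ 0.0036496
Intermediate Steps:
S(G) = 14*G (S(G) = 7*(G + G) = 7*(2*G) = 14*G)
B = 121 (B = (14*0 - 11)**2 = (0 - 11)**2 = (-11)**2 = 121)
1/(B + ((-19 + 305) - 133)) = 1/(121 + ((-19 + 305) - 133)) = 1/(121 + (286 - 133)) = 1/(121 + 153) = 1/274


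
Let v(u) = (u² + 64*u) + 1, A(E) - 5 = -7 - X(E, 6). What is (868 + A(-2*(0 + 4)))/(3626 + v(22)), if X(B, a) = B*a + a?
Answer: 908/5519 ≈ 0.16452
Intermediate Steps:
X(B, a) = a + B*a
A(E) = -8 - 6*E (A(E) = 5 + (-7 - 6*(1 + E)) = 5 + (-7 - (6 + 6*E)) = 5 + (-7 + (-6 - 6*E)) = 5 + (-13 - 6*E) = -8 - 6*E)
v(u) = 1 + u² + 64*u
(868 + A(-2*(0 + 4)))/(3626 + v(22)) = (868 + (-8 - (-12)*(0 + 4)))/(3626 + (1 + 22² + 64*22)) = (868 + (-8 - (-12)*4))/(3626 + (1 + 484 + 1408)) = (868 + (-8 - 6*(-8)))/(3626 + 1893) = (868 + (-8 + 48))/5519 = (868 + 40)*(1/5519) = 908*(1/5519) = 908/5519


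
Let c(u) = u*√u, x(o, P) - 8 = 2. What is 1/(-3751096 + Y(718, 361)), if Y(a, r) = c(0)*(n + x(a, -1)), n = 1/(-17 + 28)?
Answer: -1/3751096 ≈ -2.6659e-7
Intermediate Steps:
x(o, P) = 10 (x(o, P) = 8 + 2 = 10)
n = 1/11 ≈ 0.090909
c(u) = u^(3/2)
Y(a, r) = 0 (Y(a, r) = 0^(3/2)*(1/11 + 10) = 0*(111/11) = 0)
1/(-3751096 + Y(718, 361)) = 1/(-3751096 + 0) = 1/(-3751096) = -1/3751096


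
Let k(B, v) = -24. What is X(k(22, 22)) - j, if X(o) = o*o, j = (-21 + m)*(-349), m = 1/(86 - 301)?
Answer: -1452244/215 ≈ -6754.6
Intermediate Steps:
m = -1/215 (m = 1/(-215) = -1/215 ≈ -0.0046512)
j = 1576084/215 (j = (-21 - 1/215)*(-349) = -4516/215*(-349) = 1576084/215 ≈ 7330.6)
X(o) = o²
X(k(22, 22)) - j = (-24)² - 1*1576084/215 = 576 - 1576084/215 = -1452244/215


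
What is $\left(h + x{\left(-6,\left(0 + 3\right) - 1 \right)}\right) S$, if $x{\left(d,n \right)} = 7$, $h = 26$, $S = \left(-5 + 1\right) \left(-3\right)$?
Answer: $396$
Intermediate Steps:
$S = 12$ ($S = \left(-4\right) \left(-3\right) = 12$)
$\left(h + x{\left(-6,\left(0 + 3\right) - 1 \right)}\right) S = \left(26 + 7\right) 12 = 33 \cdot 12 = 396$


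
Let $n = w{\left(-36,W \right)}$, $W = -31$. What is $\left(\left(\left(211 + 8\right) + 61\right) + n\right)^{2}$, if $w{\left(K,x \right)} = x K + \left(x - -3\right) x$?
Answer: $5125696$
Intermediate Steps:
$w{\left(K,x \right)} = K x + x \left(3 + x\right)$ ($w{\left(K,x \right)} = K x + \left(x + 3\right) x = K x + \left(3 + x\right) x = K x + x \left(3 + x\right)$)
$n = 1984$ ($n = - 31 \left(3 - 36 - 31\right) = \left(-31\right) \left(-64\right) = 1984$)
$\left(\left(\left(211 + 8\right) + 61\right) + n\right)^{2} = \left(\left(\left(211 + 8\right) + 61\right) + 1984\right)^{2} = \left(\left(219 + 61\right) + 1984\right)^{2} = \left(280 + 1984\right)^{2} = 2264^{2} = 5125696$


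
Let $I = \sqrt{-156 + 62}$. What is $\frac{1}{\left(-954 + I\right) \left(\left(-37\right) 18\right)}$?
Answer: $\frac{53}{33677770} + \frac{i \sqrt{94}}{606199860} \approx 1.5737 \cdot 10^{-6} + 1.5994 \cdot 10^{-8} i$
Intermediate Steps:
$I = i \sqrt{94}$ ($I = \sqrt{-94} = i \sqrt{94} \approx 9.6954 i$)
$\frac{1}{\left(-954 + I\right) \left(\left(-37\right) 18\right)} = \frac{1}{\left(-954 + i \sqrt{94}\right) \left(\left(-37\right) 18\right)} = \frac{1}{\left(-954 + i \sqrt{94}\right) \left(-666\right)} = \frac{1}{-954 + i \sqrt{94}} \left(- \frac{1}{666}\right) = - \frac{1}{666 \left(-954 + i \sqrt{94}\right)}$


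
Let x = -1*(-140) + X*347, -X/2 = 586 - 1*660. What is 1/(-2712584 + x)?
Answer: -1/2661088 ≈ -3.7579e-7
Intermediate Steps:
X = 148 (X = -2*(586 - 1*660) = -2*(586 - 660) = -2*(-74) = 148)
x = 51496 (x = -1*(-140) + 148*347 = 140 + 51356 = 51496)
1/(-2712584 + x) = 1/(-2712584 + 51496) = 1/(-2661088) = -1/2661088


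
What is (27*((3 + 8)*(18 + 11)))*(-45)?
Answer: -387585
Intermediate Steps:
(27*((3 + 8)*(18 + 11)))*(-45) = (27*(11*29))*(-45) = (27*319)*(-45) = 8613*(-45) = -387585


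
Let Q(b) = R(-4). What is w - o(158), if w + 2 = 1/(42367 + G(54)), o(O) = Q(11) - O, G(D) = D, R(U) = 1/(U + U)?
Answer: 52983837/339368 ≈ 156.13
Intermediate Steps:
R(U) = 1/(2*U)
Q(b) = -1/8 (Q(b) = (1/2)/(-4) = (1/2)*(-1/4) = -1/8)
o(O) = -1/8 - O
w = -84841/42421 (w = -2 + 1/(42367 + 54) = -2 + 1/42421 = -84841/42421 ≈ -2.0000)
w - o(158) = -84841/42421 - (-1/8 - 1*158) = -84841/42421 - (-1/8 - 158) = -84841/42421 - 1*(-1265/8) = -84841/42421 + 1265/8 = 52983837/339368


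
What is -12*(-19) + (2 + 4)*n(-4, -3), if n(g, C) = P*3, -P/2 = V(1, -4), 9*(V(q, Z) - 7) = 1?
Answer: -28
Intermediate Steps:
V(q, Z) = 64/9 (V(q, Z) = 7 + (⅑)*1 = 7 + ⅑ = 64/9)
P = -128/9 (P = -2*64/9 = -128/9 ≈ -14.222)
n(g, C) = -128/3 (n(g, C) = -128/9*3 = -128/3)
-12*(-19) + (2 + 4)*n(-4, -3) = -12*(-19) + (2 + 4)*(-128/3) = 228 + 6*(-128/3) = 228 - 256 = -28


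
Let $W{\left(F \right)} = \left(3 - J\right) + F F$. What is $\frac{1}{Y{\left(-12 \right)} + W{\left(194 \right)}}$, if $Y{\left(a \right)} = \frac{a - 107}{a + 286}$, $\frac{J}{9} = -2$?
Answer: $\frac{274}{10317899} \approx 2.6556 \cdot 10^{-5}$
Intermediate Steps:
$J = -18$ ($J = 9 \left(-2\right) = -18$)
$Y{\left(a \right)} = \frac{-107 + a}{286 + a}$
$W{\left(F \right)} = 21 + F^{2}$ ($W{\left(F \right)} = \left(3 - -18\right) + F F = \left(3 + 18\right) + F^{2} = 21 + F^{2}$)
$\frac{1}{Y{\left(-12 \right)} + W{\left(194 \right)}} = \frac{1}{\frac{-107 - 12}{286 - 12} + \left(21 + 194^{2}\right)} = \frac{1}{\frac{1}{274} \left(-119\right) + \left(21 + 37636\right)} = \frac{1}{\frac{1}{274} \left(-119\right) + 37657} = \frac{1}{- \frac{119}{274} + 37657} = \frac{1}{\frac{10317899}{274}} = \frac{274}{10317899}$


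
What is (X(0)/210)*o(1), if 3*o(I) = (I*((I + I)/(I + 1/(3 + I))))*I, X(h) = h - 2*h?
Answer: 0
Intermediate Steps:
X(h) = -h (X(h) = h - 2*h = -h)
o(I) = 2*I**3/(3*(I + 1/(3 + I))) (o(I) = ((I*((I + I)/(I + 1/(3 + I))))*I)/3 = ((I*((2*I)/(I + 1/(3 + I))))*I)/3 = ((I*(2*I/(I + 1/(3 + I))))*I)/3 = ((2*I**2/(I + 1/(3 + I)))*I)/3 = (2*I**3/(I + 1/(3 + I)))/3 = 2*I**3/(3*(I + 1/(3 + I))))
(X(0)/210)*o(1) = ((-1*0)/210)*((2/3)*1**3*(3 + 1)/(1 + 1**2 + 3*1)) = ((1/210)*0)*((2/3)*1*4/(1 + 1 + 3)) = 0*((2/3)*1*4/5) = 0*((2/3)*1*(1/5)*4) = 0*(8/15) = 0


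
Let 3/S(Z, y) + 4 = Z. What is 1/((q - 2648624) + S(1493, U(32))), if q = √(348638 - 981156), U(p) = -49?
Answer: -5872319887037/15553568779021024367 - 2217121*I*√632518/15553568779021024367 ≈ -3.7755e-7 - 1.1337e-10*I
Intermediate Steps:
q = I*√632518 (q = √(-632518) = I*√632518 ≈ 795.31*I)
S(Z, y) = 3/(-4 + Z)
1/((q - 2648624) + S(1493, U(32))) = 1/((I*√632518 - 2648624) + 3/(-4 + 1493)) = 1/((-2648624 + I*√632518) + 3/1489) = 1/(-3943801133/1489 + I*√632518)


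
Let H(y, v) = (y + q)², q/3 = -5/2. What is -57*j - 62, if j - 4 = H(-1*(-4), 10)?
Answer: -3953/4 ≈ -988.25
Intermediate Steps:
q = -15/2 (q = 3*(-5/2) = -15/2 ≈ -7.5000)
H(y, v) = (-15/2 + y)² (H(y, v) = (y - 15/2)² = (-15/2 + y)²)
j = 65/4 (j = 4 + (-15 + 2*(-1*(-4)))²/4 = 4 + (-15 + 2*4)²/4 = 4 + (-15 + 8)²/4 = 4 + (¼)*(-7)² = 4 + (¼)*49 = 4 + 49/4 = 65/4 ≈ 16.250)
-57*j - 62 = -57*65/4 - 62 = -3705/4 - 62 = -3953/4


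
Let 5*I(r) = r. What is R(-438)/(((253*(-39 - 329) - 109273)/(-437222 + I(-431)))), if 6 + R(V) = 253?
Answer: 1118169/2095 ≈ 533.73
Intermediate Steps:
I(r) = r/5
R(V) = 247 (R(V) = -6 + 253 = 247)
R(-438)/(((253*(-39 - 329) - 109273)/(-437222 + I(-431)))) = 247/(((253*(-39 - 329) - 109273)/(-437222 + (1/5)*(-431)))) = 247/(((253*(-368) - 109273)/(-437222 - 431/5))) = 247/(((-93104 - 109273)/(-2186541/5))) = 247/((-202377*(-5/2186541))) = 247/(2095/4527) = 247*(4527/2095) = 1118169/2095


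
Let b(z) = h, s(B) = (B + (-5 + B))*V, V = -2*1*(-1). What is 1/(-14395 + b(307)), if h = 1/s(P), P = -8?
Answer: -42/604591 ≈ -6.9468e-5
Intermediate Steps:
V = 2 (V = -2*(-1) = 2)
s(B) = -10 + 4*B (s(B) = (B + (-5 + B))*2 = (-5 + 2*B)*2 = -10 + 4*B)
h = -1/42 (h = 1/(-10 + 4*(-8)) = 1/(-10 - 32) = 1/(-42) = -1/42 ≈ -0.023810)
b(z) = -1/42
1/(-14395 + b(307)) = 1/(-14395 - 1/42) = 1/(-604591/42) = -42/604591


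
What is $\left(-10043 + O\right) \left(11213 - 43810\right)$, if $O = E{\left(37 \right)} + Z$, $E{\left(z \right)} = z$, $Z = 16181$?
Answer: $-201286475$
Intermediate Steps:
$O = 16218$ ($O = 37 + 16181 = 16218$)
$\left(-10043 + O\right) \left(11213 - 43810\right) = \left(-10043 + 16218\right) \left(11213 - 43810\right) = 6175 \left(-32597\right) = -201286475$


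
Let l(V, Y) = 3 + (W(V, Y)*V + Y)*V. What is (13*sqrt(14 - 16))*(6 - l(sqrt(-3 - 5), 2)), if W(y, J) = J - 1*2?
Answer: 104 + 39*I*sqrt(2) ≈ 104.0 + 55.154*I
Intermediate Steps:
W(y, J) = -2 + J (W(y, J) = J - 2 = -2 + J)
l(V, Y) = 3 + V*(Y + V*(-2 + Y)) (l(V, Y) = 3 + ((-2 + Y)*V + Y)*V = 3 + (V*(-2 + Y) + Y)*V = 3 + (Y + V*(-2 + Y))*V = 3 + V*(Y + V*(-2 + Y)))
(13*sqrt(14 - 16))*(6 - l(sqrt(-3 - 5), 2)) = (13*sqrt(14 - 16))*(6 - (3 + sqrt(-3 - 5)*2 + (sqrt(-3 - 5))**2*(-2 + 2))) = (13*sqrt(-2))*(6 - (3 + sqrt(-8)*2 + (sqrt(-8))**2*0)) = (13*(I*sqrt(2)))*(6 - (3 + (2*I*sqrt(2))*2 + (2*I*sqrt(2))**2*0)) = (13*I*sqrt(2))*(6 - (3 + 4*I*sqrt(2) - 8*0)) = (13*I*sqrt(2))*(6 - (3 + 4*I*sqrt(2) + 0)) = (13*I*sqrt(2))*(6 - (3 + 4*I*sqrt(2))) = (13*I*sqrt(2))*(6 + (-3 - 4*I*sqrt(2))) = (13*I*sqrt(2))*(3 - 4*I*sqrt(2)) = 13*I*sqrt(2)*(3 - 4*I*sqrt(2))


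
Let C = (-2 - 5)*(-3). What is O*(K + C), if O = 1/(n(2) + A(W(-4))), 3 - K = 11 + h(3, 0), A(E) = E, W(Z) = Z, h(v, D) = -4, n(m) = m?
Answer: -17/2 ≈ -8.5000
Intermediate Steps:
C = 21 (C = -7*(-3) = 21)
K = -4 (K = 3 - (11 - 4) = 3 - 1*7 = 3 - 7 = -4)
O = -1/2 (O = 1/(2 - 4) = 1/(-2) = -1/2 ≈ -0.50000)
O*(K + C) = -(-4 + 21)/2 = -1/2*17 = -17/2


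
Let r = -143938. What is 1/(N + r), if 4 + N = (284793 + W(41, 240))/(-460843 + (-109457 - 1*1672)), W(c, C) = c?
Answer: -285986/41165539229 ≈ -6.9472e-6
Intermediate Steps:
N = -1286361/285986 (N = -4 + (284793 + 41)/(-460843 + (-109457 - 1*1672)) = -4 + 284834/(-460843 + (-109457 - 1672)) = -4 + 284834/(-460843 - 111129) = -4 + 284834/(-571972) = -4 + 284834*(-1/571972) = -4 - 142417/285986 = -1286361/285986 ≈ -4.4980)
1/(N + r) = 1/(-1286361/285986 - 143938) = 1/(-41165539229/285986) = -285986/41165539229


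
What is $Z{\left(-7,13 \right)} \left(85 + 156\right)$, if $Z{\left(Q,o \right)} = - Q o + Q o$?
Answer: $0$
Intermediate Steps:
$Z{\left(Q,o \right)} = 0$ ($Z{\left(Q,o \right)} = - Q o + Q o = 0$)
$Z{\left(-7,13 \right)} \left(85 + 156\right) = 0 \left(85 + 156\right) = 0 \cdot 241 = 0$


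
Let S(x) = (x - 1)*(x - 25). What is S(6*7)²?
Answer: 485809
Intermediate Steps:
S(x) = (-1 + x)*(-25 + x)
S(6*7)² = (25 + (6*7)² - 156*7)² = (25 + 42² - 26*42)² = (25 + 1764 - 1092)² = 697² = 485809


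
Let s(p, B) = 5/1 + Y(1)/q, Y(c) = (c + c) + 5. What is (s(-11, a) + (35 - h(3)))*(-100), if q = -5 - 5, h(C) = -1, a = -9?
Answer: -4030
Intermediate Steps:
q = -10
Y(c) = 5 + 2*c (Y(c) = 2*c + 5 = 5 + 2*c)
s(p, B) = 43/10 (s(p, B) = 5/1 + (5 + 2*1)/(-10) = 5*1 + (5 + 2)*(-⅒) = 5 + 7*(-⅒) = 5 - 7/10 = 43/10)
(s(-11, a) + (35 - h(3)))*(-100) = (43/10 + (35 - 1*(-1)))*(-100) = (43/10 + (35 + 1))*(-100) = (43/10 + 36)*(-100) = (403/10)*(-100) = -4030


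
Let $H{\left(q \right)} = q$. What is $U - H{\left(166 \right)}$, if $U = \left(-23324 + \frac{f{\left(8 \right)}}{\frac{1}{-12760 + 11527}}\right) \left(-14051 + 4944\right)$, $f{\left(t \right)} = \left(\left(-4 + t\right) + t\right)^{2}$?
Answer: $1829377566$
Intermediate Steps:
$f{\left(t \right)} = \left(-4 + 2 t\right)^{2}$
$U = 1829377732$ ($U = \left(-23324 + \frac{4 \left(-2 + 8\right)^{2}}{\frac{1}{-12760 + 11527}}\right) \left(-14051 + 4944\right) = \left(-23324 + \frac{4 \cdot 6^{2}}{\frac{1}{-1233}}\right) \left(-9107\right) = \left(-23324 + \frac{4 \cdot 36}{- \frac{1}{1233}}\right) \left(-9107\right) = \left(-23324 + 144 \left(-1233\right)\right) \left(-9107\right) = \left(-23324 - 177552\right) \left(-9107\right) = \left(-200876\right) \left(-9107\right) = 1829377732$)
$U - H{\left(166 \right)} = 1829377732 - 166 = 1829377566$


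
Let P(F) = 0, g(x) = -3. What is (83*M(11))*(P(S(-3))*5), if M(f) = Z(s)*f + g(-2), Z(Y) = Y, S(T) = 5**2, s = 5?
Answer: 0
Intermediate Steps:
S(T) = 25
M(f) = -3 + 5*f (M(f) = 5*f - 3 = -3 + 5*f)
(83*M(11))*(P(S(-3))*5) = (83*(-3 + 5*11))*(0*5) = (83*(-3 + 55))*0 = (83*52)*0 = 4316*0 = 0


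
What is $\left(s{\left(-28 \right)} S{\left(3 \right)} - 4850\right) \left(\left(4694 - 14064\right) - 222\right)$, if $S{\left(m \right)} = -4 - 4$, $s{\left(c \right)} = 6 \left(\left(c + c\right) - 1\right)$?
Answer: $20277488$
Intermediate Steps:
$s{\left(c \right)} = -6 + 12 c$ ($s{\left(c \right)} = 6 \left(2 c - 1\right) = 6 \left(-1 + 2 c\right) = -6 + 12 c$)
$S{\left(m \right)} = -8$ ($S{\left(m \right)} = -4 - 4 = -8$)
$\left(s{\left(-28 \right)} S{\left(3 \right)} - 4850\right) \left(\left(4694 - 14064\right) - 222\right) = \left(\left(-6 + 12 \left(-28\right)\right) \left(-8\right) - 4850\right) \left(\left(4694 - 14064\right) - 222\right) = \left(\left(-6 - 336\right) \left(-8\right) - 4850\right) \left(\left(4694 - 14064\right) - 222\right) = \left(\left(-342\right) \left(-8\right) - 4850\right) \left(-9370 - 222\right) = \left(2736 - 4850\right) \left(-9592\right) = \left(-2114\right) \left(-9592\right) = 20277488$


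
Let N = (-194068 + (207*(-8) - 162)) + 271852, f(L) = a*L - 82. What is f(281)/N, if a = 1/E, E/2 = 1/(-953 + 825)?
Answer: -3011/12661 ≈ -0.23782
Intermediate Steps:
E = -1/64 (E = 2/(-953 + 825) = 2/(-128) = 2*(-1/128) = -1/64 ≈ -0.015625)
a = -64 (a = 1/(-1/64) = -64)
f(L) = -82 - 64*L (f(L) = -64*L - 82 = -82 - 64*L)
N = 75966 (N = (-194068 + (-1656 - 162)) + 271852 = (-194068 - 1818) + 271852 = -195886 + 271852 = 75966)
f(281)/N = (-82 - 64*281)/75966 = (-82 - 17984)*(1/75966) = -18066*1/75966 = -3011/12661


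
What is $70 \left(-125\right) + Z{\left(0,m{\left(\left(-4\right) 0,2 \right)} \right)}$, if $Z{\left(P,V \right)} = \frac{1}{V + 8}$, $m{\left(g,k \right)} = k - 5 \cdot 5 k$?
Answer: $- \frac{350001}{40} \approx -8750.0$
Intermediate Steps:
$m{\left(g,k \right)} = - 24 k$ ($m{\left(g,k \right)} = k - 25 k = - 24 k$)
$Z{\left(P,V \right)} = \frac{1}{8 + V}$
$70 \left(-125\right) + Z{\left(0,m{\left(\left(-4\right) 0,2 \right)} \right)} = 70 \left(-125\right) + \frac{1}{8 - 48} = -8750 + \frac{1}{8 - 48} = -8750 + \frac{1}{-40} = -8750 - \frac{1}{40} = - \frac{350001}{40}$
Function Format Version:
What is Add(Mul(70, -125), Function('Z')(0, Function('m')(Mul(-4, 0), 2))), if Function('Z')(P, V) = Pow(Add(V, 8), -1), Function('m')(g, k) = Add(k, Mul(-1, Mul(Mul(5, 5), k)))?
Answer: Rational(-350001, 40) ≈ -8750.0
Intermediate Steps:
Function('m')(g, k) = Mul(-24, k) (Function('m')(g, k) = Add(k, Mul(-1, Mul(25, k))) = Add(k, Mul(-25, k)) = Mul(-24, k))
Function('Z')(P, V) = Pow(Add(8, V), -1)
Add(Mul(70, -125), Function('Z')(0, Function('m')(Mul(-4, 0), 2))) = Add(Mul(70, -125), Pow(Add(8, Mul(-24, 2)), -1)) = Add(-8750, Pow(Add(8, -48), -1)) = Add(-8750, Pow(-40, -1)) = Add(-8750, Rational(-1, 40)) = Rational(-350001, 40)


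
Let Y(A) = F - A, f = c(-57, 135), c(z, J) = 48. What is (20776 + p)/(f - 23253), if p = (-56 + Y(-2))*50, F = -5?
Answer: -5942/7735 ≈ -0.76820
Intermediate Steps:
f = 48
Y(A) = -5 - A
p = -2950 (p = (-56 + (-5 - 1*(-2)))*50 = (-56 + (-5 + 2))*50 = (-56 - 3)*50 = -59*50 = -2950)
(20776 + p)/(f - 23253) = (20776 - 2950)/(48 - 23253) = 17826/(-23205) = 17826*(-1/23205) = -5942/7735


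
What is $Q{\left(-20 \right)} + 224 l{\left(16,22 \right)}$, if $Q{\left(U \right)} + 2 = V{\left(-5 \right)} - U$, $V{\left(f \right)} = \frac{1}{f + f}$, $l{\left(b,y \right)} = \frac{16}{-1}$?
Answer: $- \frac{35661}{10} \approx -3566.1$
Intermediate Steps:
$l{\left(b,y \right)} = -16$ ($l{\left(b,y \right)} = 16 \left(-1\right) = -16$)
$V{\left(f \right)} = \frac{1}{2 f}$
$Q{\left(U \right)} = - \frac{21}{10} - U$ ($Q{\left(U \right)} = -2 - \left(\frac{1}{10} + U\right) = - \frac{21}{10} - U$)
$Q{\left(-20 \right)} + 224 l{\left(16,22 \right)} = \left(- \frac{21}{10} - -20\right) + 224 \left(-16\right) = \left(- \frac{21}{10} + 20\right) - 3584 = \frac{179}{10} - 3584 = - \frac{35661}{10}$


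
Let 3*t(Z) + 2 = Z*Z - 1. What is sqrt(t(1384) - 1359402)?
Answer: I*sqrt(6488259)/3 ≈ 849.07*I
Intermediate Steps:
t(Z) = -1 + Z**2/3 (t(Z) = -2/3 + (Z*Z - 1)/3 = -2/3 + (Z**2 - 1)/3 = -2/3 + (-1 + Z**2)/3 = -2/3 + (-1/3 + Z**2/3) = -1 + Z**2/3)
sqrt(t(1384) - 1359402) = sqrt((-1 + (1/3)*1384**2) - 1359402) = sqrt((-1 + (1/3)*1915456) - 1359402) = sqrt((-1 + 1915456/3) - 1359402) = sqrt(1915453/3 - 1359402) = sqrt(-2162753/3) = I*sqrt(6488259)/3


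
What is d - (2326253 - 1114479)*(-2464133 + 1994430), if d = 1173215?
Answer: 569175056337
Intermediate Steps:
d - (2326253 - 1114479)*(-2464133 + 1994430) = 1173215 - (2326253 - 1114479)*(-2464133 + 1994430) = 1173215 - 1211774*(-469703) = 1173215 - 1*(-569173883122) = 1173215 + 569173883122 = 569175056337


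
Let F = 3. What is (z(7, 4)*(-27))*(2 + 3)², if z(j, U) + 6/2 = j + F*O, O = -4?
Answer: 5400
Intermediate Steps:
z(j, U) = -15 + j (z(j, U) = -3 + (j + 3*(-4)) = -3 + (j - 12) = -3 + (-12 + j) = -15 + j)
(z(7, 4)*(-27))*(2 + 3)² = ((-15 + 7)*(-27))*(2 + 3)² = -8*(-27)*5² = 216*25 = 5400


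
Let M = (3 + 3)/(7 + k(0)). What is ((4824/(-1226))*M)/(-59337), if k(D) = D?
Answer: 1608/28290563 ≈ 5.6839e-5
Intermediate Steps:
M = 6/7 (M = (3 + 3)/(7 + 0) = 6/7 ≈ 0.85714)
((4824/(-1226))*M)/(-59337) = ((4824/(-1226))*(6/7))/(-59337) = ((4824*(-1/1226))*(6/7))*(-1/59337) = -2412/613*6/7*(-1/59337) = -14472/4291*(-1/59337) = 1608/28290563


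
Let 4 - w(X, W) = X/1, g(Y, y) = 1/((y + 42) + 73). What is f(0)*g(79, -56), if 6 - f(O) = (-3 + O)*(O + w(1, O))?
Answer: 15/59 ≈ 0.25424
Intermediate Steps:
g(Y, y) = 1/(115 + y) (g(Y, y) = 1/((42 + y) + 73) = 1/(115 + y))
w(X, W) = 4 - X (w(X, W) = 4 - X/1 = 4 - X)
f(O) = 6 - (-3 + O)*(3 + O) (f(O) = 6 - (-3 + O)*(O + (4 - 1*1)) = 6 - (-3 + O)*(O + (4 - 1)) = 6 - (-3 + O)*(O + 3) = 6 - (-3 + O)*(3 + O))
f(0)*g(79, -56) = (15 - 1*0**2)/(115 - 56) = (15 - 1*0)/59 = (15 + 0)*(1/59) = 15*(1/59) = 15/59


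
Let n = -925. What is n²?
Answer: 855625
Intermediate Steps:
n² = (-925)² = 855625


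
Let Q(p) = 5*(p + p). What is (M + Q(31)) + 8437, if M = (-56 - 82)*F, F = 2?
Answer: 8471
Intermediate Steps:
M = -276 (M = (-56 - 82)*2 = -138*2 = -276)
Q(p) = 10*p (Q(p) = 5*(2*p) = 10*p)
(M + Q(31)) + 8437 = (-276 + 10*31) + 8437 = (-276 + 310) + 8437 = 34 + 8437 = 8471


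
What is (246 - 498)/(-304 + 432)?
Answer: -63/32 ≈ -1.9688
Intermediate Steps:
(246 - 498)/(-304 + 432) = -252/128 = -252*1/128 = -63/32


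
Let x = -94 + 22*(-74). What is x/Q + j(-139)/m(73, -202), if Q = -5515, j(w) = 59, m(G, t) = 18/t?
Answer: -32848387/49635 ≈ -661.80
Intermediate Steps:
x = -1722 (x = -94 - 1628 = -1722)
x/Q + j(-139)/m(73, -202) = -1722/(-5515) + 59/((18/(-202))) = -1722*(-1/5515) + 59/((18*(-1/202))) = 1722/5515 + 59/(-9/101) = 1722/5515 + 59*(-101/9) = 1722/5515 - 5959/9 = -32848387/49635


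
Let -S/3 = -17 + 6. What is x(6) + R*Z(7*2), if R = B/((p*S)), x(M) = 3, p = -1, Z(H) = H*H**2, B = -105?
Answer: 96073/11 ≈ 8733.9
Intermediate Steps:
Z(H) = H**3
S = 33 (S = -3*(-17 + 6) = -3*(-11) = 33)
R = 35/11 (R = -105/((-1*33)) = -105/(-33) = -105*(-1/33) = 35/11 ≈ 3.1818)
x(6) + R*Z(7*2) = 3 + 35*(7*2)**3/11 = 3 + (35/11)*14**3 = 3 + (35/11)*2744 = 3 + 96040/11 = 96073/11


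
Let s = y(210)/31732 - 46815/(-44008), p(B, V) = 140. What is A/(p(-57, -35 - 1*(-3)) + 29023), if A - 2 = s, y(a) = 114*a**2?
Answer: 56381069123/10181254276632 ≈ 0.0055377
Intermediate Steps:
s = 55682838195/349115464 (s = (114*210**2)/31732 - 46815/(-44008) = (114*44100)*(1/31732) - 46815*(-1/44008) = 5027400*(1/31732) + 46815/44008 = 1256850/7933 + 46815/44008 = 55682838195/349115464 ≈ 159.50)
A = 56381069123/349115464 (A = 2 + 55682838195/349115464 = 56381069123/349115464 ≈ 161.50)
A/(p(-57, -35 - 1*(-3)) + 29023) = 56381069123/(349115464*(140 + 29023)) = (56381069123/349115464)/29163 = (56381069123/349115464)*(1/29163) = 56381069123/10181254276632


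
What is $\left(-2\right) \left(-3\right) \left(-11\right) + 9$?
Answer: $-57$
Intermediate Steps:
$\left(-2\right) \left(-3\right) \left(-11\right) + 9 = 6 \left(-11\right) + 9 = -66 + 9 = -57$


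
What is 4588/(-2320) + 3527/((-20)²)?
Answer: 79343/11600 ≈ 6.8399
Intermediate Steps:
4588/(-2320) + 3527/((-20)²) = 4588*(-1/2320) + 3527/400 = -1147/580 + 3527*(1/400) = -1147/580 + 3527/400 = 79343/11600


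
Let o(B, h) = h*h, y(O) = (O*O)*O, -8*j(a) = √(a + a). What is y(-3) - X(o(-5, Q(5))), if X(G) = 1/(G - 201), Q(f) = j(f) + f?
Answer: -854292419/31647129 - 1280*√10/31647129 ≈ -26.994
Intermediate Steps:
j(a) = -√2*√a/8 (j(a) = -√(a + a)/8 = -√2*√a/8)
y(O) = O³ (y(O) = O²*O = O³)
Q(f) = f - √2*√f/8 (Q(f) = -√2*√f/8 + f = f - √2*√f/8)
o(B, h) = h²
X(G) = 1/(-201 + G)
y(-3) - X(o(-5, Q(5))) = (-3)³ - 1/(-201 + (5 - √2*√5/8)²) = -27 - 1/(-201 + (5 - √10/8)²)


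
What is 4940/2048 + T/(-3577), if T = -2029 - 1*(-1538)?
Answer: 4668987/1831424 ≈ 2.5494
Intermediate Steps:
T = -491 (T = -2029 + 1538 = -491)
4940/2048 + T/(-3577) = 4940/2048 - 491/(-3577) = 4940*(1/2048) - 491*(-1/3577) = 1235/512 + 491/3577 = 4668987/1831424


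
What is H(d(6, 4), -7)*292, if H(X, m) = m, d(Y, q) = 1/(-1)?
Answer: -2044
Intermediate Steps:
d(Y, q) = -1
H(d(6, 4), -7)*292 = -7*292 = -2044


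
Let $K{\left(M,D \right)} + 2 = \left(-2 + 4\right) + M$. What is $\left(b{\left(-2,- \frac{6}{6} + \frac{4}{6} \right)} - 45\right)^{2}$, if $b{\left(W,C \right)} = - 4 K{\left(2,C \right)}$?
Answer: $2809$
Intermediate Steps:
$K{\left(M,D \right)} = M$ ($K{\left(M,D \right)} = -2 + \left(\left(-2 + 4\right) + M\right) = -2 + \left(2 + M\right) = M$)
$b{\left(W,C \right)} = -8$ ($b{\left(W,C \right)} = \left(-4\right) 2 = -8$)
$\left(b{\left(-2,- \frac{6}{6} + \frac{4}{6} \right)} - 45\right)^{2} = \left(-8 - 45\right)^{2} = \left(-53\right)^{2} = 2809$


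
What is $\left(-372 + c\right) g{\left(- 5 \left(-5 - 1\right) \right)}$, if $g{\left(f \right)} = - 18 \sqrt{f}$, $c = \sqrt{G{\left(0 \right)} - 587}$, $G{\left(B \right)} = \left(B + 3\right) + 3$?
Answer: $18 \sqrt{30} \left(372 - i \sqrt{581}\right) \approx 36676.0 - 2376.4 i$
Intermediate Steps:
$G{\left(B \right)} = 6 + B$ ($G{\left(B \right)} = \left(3 + B\right) + 3 = 6 + B$)
$c = i \sqrt{581}$ ($c = \sqrt{\left(6 + 0\right) - 587} = \sqrt{6 - 587} = \sqrt{-581} = i \sqrt{581} \approx 24.104 i$)
$\left(-372 + c\right) g{\left(- 5 \left(-5 - 1\right) \right)} = \left(-372 + i \sqrt{581}\right) \left(- 18 \sqrt{- 5 \left(-5 - 1\right)}\right) = \left(-372 + i \sqrt{581}\right) \left(- 18 \sqrt{\left(-5\right) \left(-6\right)}\right) = \left(-372 + i \sqrt{581}\right) \left(- 18 \sqrt{30}\right) = - 18 \sqrt{30} \left(-372 + i \sqrt{581}\right)$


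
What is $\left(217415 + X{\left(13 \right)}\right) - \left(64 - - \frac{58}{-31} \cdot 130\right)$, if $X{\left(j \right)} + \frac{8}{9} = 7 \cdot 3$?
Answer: $\frac{60714400}{279} \approx 2.1761 \cdot 10^{5}$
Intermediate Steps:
$X{\left(j \right)} = \frac{181}{9}$ ($X{\left(j \right)} = - \frac{8}{9} + 7 \cdot 3 = - \frac{8}{9} + 21 = \frac{181}{9}$)
$\left(217415 + X{\left(13 \right)}\right) - \left(64 - - \frac{58}{-31} \cdot 130\right) = \left(217415 + \frac{181}{9}\right) - \left(64 - - \frac{58}{-31} \cdot 130\right) = \frac{1956916}{9} - \left(64 - \left(-58\right) \left(- \frac{1}{31}\right) 130\right) = \frac{1956916}{9} + \left(\frac{58}{31} \cdot 130 - 64\right) = \frac{1956916}{9} + \left(\frac{7540}{31} - 64\right) = \frac{1956916}{9} + \frac{5556}{31} = \frac{60714400}{279}$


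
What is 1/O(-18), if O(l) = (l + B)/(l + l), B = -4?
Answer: 18/11 ≈ 1.6364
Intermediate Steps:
O(l) = (-4 + l)/(2*l) (O(l) = (l - 4)/(l + l) = (-4 + l)/((2*l)) = (-4 + l)*(1/(2*l)) = (-4 + l)/(2*l))
1/O(-18) = 1/((1/2)*(-4 - 18)/(-18)) = 1/((1/2)*(-1/18)*(-22)) = 1/(11/18) = 18/11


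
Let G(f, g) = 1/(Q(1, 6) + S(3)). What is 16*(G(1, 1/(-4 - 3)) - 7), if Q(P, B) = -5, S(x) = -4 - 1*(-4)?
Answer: -576/5 ≈ -115.20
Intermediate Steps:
S(x) = 0 (S(x) = -4 + 4 = 0)
G(f, g) = -⅕ (G(f, g) = 1/(-5 + 0) = 1/(-5) = -⅕)
16*(G(1, 1/(-4 - 3)) - 7) = 16*(-⅕ - 7) = 16*(-36/5) = -576/5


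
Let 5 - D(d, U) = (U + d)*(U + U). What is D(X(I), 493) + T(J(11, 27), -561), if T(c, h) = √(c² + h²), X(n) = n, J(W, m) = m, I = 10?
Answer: -495953 + 15*√1402 ≈ -4.9539e+5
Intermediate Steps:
D(d, U) = 5 - 2*U*(U + d) (D(d, U) = 5 - (U + d)*(U + U) = 5 - (U + d)*2*U = 5 - 2*U*(U + d))
D(X(I), 493) + T(J(11, 27), -561) = (5 - 2*493² - 2*493*10) + √(27² + (-561)²) = (5 - 2*243049 - 9860) + √(729 + 314721) = (5 - 486098 - 9860) + √315450 = -495953 + 15*√1402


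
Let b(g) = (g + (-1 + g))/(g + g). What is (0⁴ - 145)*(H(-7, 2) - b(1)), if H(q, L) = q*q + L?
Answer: -14645/2 ≈ -7322.5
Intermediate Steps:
H(q, L) = L + q² (H(q, L) = q² + L = L + q²)
b(g) = (-1 + 2*g)/(2*g) (b(g) = (-1 + 2*g)/((2*g)) = (-1 + 2*g)*(1/(2*g)) = (-1 + 2*g)/(2*g))
(0⁴ - 145)*(H(-7, 2) - b(1)) = (0⁴ - 145)*((2 + (-7)²) - (-½ + 1)/1) = (0 - 145)*((2 + 49) - 1/2) = -145*(51 - 1*½) = -145*(51 - ½) = -145*101/2 = -14645/2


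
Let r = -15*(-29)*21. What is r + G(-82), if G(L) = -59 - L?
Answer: 9158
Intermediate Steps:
r = 9135 (r = 435*21 = 9135)
r + G(-82) = 9135 + (-59 - 1*(-82)) = 9135 + (-59 + 82) = 9135 + 23 = 9158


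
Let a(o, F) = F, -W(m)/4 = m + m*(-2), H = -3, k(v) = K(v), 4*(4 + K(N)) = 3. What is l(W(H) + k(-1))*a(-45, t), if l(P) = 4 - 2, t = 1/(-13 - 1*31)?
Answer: -1/22 ≈ -0.045455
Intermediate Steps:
K(N) = -13/4 (K(N) = -4 + (1/4)*3 = -4 + 3/4 = -13/4)
k(v) = -13/4
W(m) = 4*m (W(m) = -4*(m + m*(-2)) = -4*(m - 2*m) = -(-4)*m = 4*m)
t = -1/44 (t = 1/(-13 - 31) = 1/(-44) = -1/44 ≈ -0.022727)
l(P) = 2
l(W(H) + k(-1))*a(-45, t) = 2*(-1/44) = -1/22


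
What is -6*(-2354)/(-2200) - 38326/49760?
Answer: -894463/124400 ≈ -7.1902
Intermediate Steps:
-6*(-2354)/(-2200) - 38326/49760 = 14124*(-1/2200) - 38326*1/49760 = -321/50 - 19163/24880 = -894463/124400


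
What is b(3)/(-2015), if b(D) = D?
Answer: -3/2015 ≈ -0.0014888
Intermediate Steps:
b(3)/(-2015) = 3/(-2015) = 3*(-1/2015) = -3/2015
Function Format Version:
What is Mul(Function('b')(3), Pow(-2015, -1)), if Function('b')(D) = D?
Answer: Rational(-3, 2015) ≈ -0.0014888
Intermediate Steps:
Mul(Function('b')(3), Pow(-2015, -1)) = Mul(3, Pow(-2015, -1)) = Mul(3, Rational(-1, 2015)) = Rational(-3, 2015)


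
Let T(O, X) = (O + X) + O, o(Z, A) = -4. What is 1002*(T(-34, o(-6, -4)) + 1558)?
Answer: 1488972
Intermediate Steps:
T(O, X) = X + 2*O
1002*(T(-34, o(-6, -4)) + 1558) = 1002*((-4 + 2*(-34)) + 1558) = 1002*((-4 - 68) + 1558) = 1002*(-72 + 1558) = 1002*1486 = 1488972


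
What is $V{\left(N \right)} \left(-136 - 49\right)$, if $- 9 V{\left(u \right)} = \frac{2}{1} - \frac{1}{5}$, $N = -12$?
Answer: $37$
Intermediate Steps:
$V{\left(u \right)} = - \frac{1}{5}$ ($V{\left(u \right)} = - \frac{\frac{2}{1} - \frac{1}{5}}{9} = - \frac{2 \cdot 1 - \frac{1}{5}}{9} = - \frac{2 - \frac{1}{5}}{9} = \left(- \frac{1}{9}\right) \frac{9}{5} = - \frac{1}{5}$)
$V{\left(N \right)} \left(-136 - 49\right) = - \frac{-136 - 49}{5} = \left(- \frac{1}{5}\right) \left(-185\right) = 37$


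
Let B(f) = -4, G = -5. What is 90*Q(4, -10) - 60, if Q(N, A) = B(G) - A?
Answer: 480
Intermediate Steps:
Q(N, A) = -4 - A
90*Q(4, -10) - 60 = 90*(-4 - 1*(-10)) - 60 = 90*(-4 + 10) - 60 = 90*6 - 60 = 540 - 60 = 480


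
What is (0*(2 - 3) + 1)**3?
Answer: 1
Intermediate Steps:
(0*(2 - 3) + 1)**3 = (0*(-1) + 1)**3 = (0 + 1)**3 = 1**3 = 1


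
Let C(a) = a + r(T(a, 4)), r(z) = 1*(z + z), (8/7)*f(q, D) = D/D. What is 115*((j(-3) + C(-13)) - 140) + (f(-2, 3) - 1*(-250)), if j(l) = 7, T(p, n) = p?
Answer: -156233/8 ≈ -19529.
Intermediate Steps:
f(q, D) = 7/8 (f(q, D) = 7*(D/D)/8 = (7/8)*1 = 7/8)
r(z) = 2*z (r(z) = 1*(2*z) = 2*z)
C(a) = 3*a (C(a) = a + 2*a = 3*a)
115*((j(-3) + C(-13)) - 140) + (f(-2, 3) - 1*(-250)) = 115*((7 + 3*(-13)) - 140) + (7/8 - 1*(-250)) = 115*((7 - 39) - 140) + (7/8 + 250) = 115*(-32 - 140) + 2007/8 = 115*(-172) + 2007/8 = -19780 + 2007/8 = -156233/8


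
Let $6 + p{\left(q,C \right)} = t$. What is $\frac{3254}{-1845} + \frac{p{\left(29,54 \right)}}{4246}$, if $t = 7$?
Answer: $- \frac{13814639}{7833870} \approx -1.7635$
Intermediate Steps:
$p{\left(q,C \right)} = 1$ ($p{\left(q,C \right)} = -6 + 7 = 1$)
$\frac{3254}{-1845} + \frac{p{\left(29,54 \right)}}{4246} = \frac{3254}{-1845} + 1 \cdot \frac{1}{4246} = 3254 \left(- \frac{1}{1845}\right) + 1 \cdot \frac{1}{4246} = - \frac{3254}{1845} + \frac{1}{4246} = - \frac{13814639}{7833870}$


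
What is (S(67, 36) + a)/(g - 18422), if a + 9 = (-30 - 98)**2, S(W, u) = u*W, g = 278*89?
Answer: 18787/6320 ≈ 2.9726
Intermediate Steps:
g = 24742
S(W, u) = W*u
a = 16375 (a = -9 + (-30 - 98)**2 = -9 + (-128)**2 = -9 + 16384 = 16375)
(S(67, 36) + a)/(g - 18422) = (67*36 + 16375)/(24742 - 18422) = (2412 + 16375)/6320 = 18787*(1/6320) = 18787/6320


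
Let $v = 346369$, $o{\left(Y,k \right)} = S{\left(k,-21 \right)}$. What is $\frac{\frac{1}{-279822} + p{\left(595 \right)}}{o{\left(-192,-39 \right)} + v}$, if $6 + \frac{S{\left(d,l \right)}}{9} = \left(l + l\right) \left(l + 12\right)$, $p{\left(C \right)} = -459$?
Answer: $- \frac{128438299}{97858510374} \approx -0.0013125$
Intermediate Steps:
$S{\left(d,l \right)} = -54 + 18 l \left(12 + l\right)$ ($S{\left(d,l \right)} = -54 + 9 \left(l + l\right) \left(l + 12\right) = -54 + 9 \cdot 2 l \left(12 + l\right) = -54 + 18 l \left(12 + l\right)$)
$o{\left(Y,k \right)} = 3348$ ($o{\left(Y,k \right)} = -54 + 18 \left(-21\right)^{2} + 216 \left(-21\right) = -54 + 18 \cdot 441 - 4536 = -54 + 7938 - 4536 = 3348$)
$\frac{\frac{1}{-279822} + p{\left(595 \right)}}{o{\left(-192,-39 \right)} + v} = \frac{\frac{1}{-279822} - 459}{3348 + 346369} = \frac{- \frac{1}{279822} - 459}{349717} = \left(- \frac{128438299}{279822}\right) \frac{1}{349717} = - \frac{128438299}{97858510374}$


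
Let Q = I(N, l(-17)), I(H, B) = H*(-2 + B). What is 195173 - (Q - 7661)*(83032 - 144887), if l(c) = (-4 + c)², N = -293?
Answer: -8429899067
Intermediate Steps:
Q = -128627 (Q = -293*(-2 + (-4 - 17)²) = -293*(-2 + (-21)²) = -293*(-2 + 441) = -293*439 = -128627)
195173 - (Q - 7661)*(83032 - 144887) = 195173 - (-128627 - 7661)*(83032 - 144887) = 195173 - (-136288)*(-61855) = 195173 - 1*8430094240 = 195173 - 8430094240 = -8429899067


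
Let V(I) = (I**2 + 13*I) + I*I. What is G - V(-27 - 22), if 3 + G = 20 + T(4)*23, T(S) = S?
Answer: -4056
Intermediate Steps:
V(I) = 2*I**2 + 13*I (V(I) = (I**2 + 13*I) + I**2 = 2*I**2 + 13*I)
G = 109 (G = -3 + (20 + 4*23) = -3 + (20 + 92) = -3 + 112 = 109)
G - V(-27 - 22) = 109 - (-27 - 22)*(13 + 2*(-27 - 22)) = 109 - (-49)*(13 + 2*(-49)) = 109 - (-49)*(13 - 98) = 109 - (-49)*(-85) = 109 - 1*4165 = 109 - 4165 = -4056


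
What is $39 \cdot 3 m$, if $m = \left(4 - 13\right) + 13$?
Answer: $468$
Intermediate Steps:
$m = 4$ ($m = -9 + 13 = 4$)
$39 \cdot 3 m = 39 \cdot 3 \cdot 4 = 117 \cdot 4 = 468$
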